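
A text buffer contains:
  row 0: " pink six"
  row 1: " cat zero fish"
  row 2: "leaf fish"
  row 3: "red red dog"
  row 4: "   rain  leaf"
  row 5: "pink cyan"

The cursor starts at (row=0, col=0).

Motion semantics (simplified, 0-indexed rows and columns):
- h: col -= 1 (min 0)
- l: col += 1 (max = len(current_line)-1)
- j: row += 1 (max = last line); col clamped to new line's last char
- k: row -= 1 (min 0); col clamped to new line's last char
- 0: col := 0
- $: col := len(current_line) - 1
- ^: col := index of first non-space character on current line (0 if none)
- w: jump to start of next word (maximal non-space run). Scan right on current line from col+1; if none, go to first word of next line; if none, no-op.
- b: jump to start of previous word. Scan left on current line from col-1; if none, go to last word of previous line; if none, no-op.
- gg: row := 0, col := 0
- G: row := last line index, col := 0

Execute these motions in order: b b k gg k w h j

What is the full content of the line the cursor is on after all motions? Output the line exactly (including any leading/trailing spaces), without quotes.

Answer:  cat zero fish

Derivation:
After 1 (b): row=0 col=0 char='_'
After 2 (b): row=0 col=0 char='_'
After 3 (k): row=0 col=0 char='_'
After 4 (gg): row=0 col=0 char='_'
After 5 (k): row=0 col=0 char='_'
After 6 (w): row=0 col=1 char='p'
After 7 (h): row=0 col=0 char='_'
After 8 (j): row=1 col=0 char='_'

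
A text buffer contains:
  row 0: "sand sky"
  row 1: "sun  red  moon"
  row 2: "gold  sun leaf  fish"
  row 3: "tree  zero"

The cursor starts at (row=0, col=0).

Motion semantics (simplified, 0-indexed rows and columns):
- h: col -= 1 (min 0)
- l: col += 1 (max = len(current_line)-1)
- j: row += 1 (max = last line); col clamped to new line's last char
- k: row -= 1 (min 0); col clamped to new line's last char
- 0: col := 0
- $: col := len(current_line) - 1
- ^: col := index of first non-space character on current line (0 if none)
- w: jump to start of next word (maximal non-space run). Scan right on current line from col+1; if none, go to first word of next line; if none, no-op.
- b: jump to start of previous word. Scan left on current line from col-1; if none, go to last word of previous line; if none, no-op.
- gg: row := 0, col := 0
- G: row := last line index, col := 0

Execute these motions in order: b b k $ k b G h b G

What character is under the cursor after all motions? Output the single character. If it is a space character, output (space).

Answer: t

Derivation:
After 1 (b): row=0 col=0 char='s'
After 2 (b): row=0 col=0 char='s'
After 3 (k): row=0 col=0 char='s'
After 4 ($): row=0 col=7 char='y'
After 5 (k): row=0 col=7 char='y'
After 6 (b): row=0 col=5 char='s'
After 7 (G): row=3 col=0 char='t'
After 8 (h): row=3 col=0 char='t'
After 9 (b): row=2 col=16 char='f'
After 10 (G): row=3 col=0 char='t'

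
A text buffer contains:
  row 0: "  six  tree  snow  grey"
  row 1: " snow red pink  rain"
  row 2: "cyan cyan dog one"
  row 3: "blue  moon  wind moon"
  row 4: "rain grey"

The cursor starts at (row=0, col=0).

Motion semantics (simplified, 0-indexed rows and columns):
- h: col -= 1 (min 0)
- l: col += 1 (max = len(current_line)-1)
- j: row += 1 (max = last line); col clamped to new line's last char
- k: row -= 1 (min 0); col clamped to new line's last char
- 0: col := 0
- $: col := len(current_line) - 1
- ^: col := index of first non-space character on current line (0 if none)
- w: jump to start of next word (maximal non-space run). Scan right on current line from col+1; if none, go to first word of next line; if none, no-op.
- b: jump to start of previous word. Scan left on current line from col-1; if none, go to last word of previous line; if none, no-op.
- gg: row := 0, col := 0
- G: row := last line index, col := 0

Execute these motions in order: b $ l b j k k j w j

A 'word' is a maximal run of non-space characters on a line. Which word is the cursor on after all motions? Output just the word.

Answer: blue

Derivation:
After 1 (b): row=0 col=0 char='_'
After 2 ($): row=0 col=22 char='y'
After 3 (l): row=0 col=22 char='y'
After 4 (b): row=0 col=19 char='g'
After 5 (j): row=1 col=19 char='n'
After 6 (k): row=0 col=19 char='g'
After 7 (k): row=0 col=19 char='g'
After 8 (j): row=1 col=19 char='n'
After 9 (w): row=2 col=0 char='c'
After 10 (j): row=3 col=0 char='b'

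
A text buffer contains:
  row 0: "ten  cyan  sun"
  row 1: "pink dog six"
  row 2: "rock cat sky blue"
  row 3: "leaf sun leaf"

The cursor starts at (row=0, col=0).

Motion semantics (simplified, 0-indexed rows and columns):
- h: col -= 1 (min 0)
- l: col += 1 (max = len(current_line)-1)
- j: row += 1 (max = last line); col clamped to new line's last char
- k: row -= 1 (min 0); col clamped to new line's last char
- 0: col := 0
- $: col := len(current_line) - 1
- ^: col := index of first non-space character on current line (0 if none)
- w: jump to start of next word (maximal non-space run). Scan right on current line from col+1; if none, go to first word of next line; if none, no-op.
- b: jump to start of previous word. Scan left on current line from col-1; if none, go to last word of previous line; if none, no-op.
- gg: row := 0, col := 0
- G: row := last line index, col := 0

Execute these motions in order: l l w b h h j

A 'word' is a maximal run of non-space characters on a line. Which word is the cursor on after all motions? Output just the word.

Answer: pink

Derivation:
After 1 (l): row=0 col=1 char='e'
After 2 (l): row=0 col=2 char='n'
After 3 (w): row=0 col=5 char='c'
After 4 (b): row=0 col=0 char='t'
After 5 (h): row=0 col=0 char='t'
After 6 (h): row=0 col=0 char='t'
After 7 (j): row=1 col=0 char='p'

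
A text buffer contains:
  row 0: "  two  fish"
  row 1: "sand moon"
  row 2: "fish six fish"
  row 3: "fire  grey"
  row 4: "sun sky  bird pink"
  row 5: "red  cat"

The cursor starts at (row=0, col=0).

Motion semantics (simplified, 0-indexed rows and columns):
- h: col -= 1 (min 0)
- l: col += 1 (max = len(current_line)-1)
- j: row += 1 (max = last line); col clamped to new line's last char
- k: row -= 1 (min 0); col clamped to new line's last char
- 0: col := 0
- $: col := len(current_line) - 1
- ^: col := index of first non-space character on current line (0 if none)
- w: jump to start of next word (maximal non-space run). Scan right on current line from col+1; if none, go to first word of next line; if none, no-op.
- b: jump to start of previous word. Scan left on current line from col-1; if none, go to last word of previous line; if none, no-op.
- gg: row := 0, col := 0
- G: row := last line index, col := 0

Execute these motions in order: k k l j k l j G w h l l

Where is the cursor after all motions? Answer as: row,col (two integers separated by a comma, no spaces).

After 1 (k): row=0 col=0 char='_'
After 2 (k): row=0 col=0 char='_'
After 3 (l): row=0 col=1 char='_'
After 4 (j): row=1 col=1 char='a'
After 5 (k): row=0 col=1 char='_'
After 6 (l): row=0 col=2 char='t'
After 7 (j): row=1 col=2 char='n'
After 8 (G): row=5 col=0 char='r'
After 9 (w): row=5 col=5 char='c'
After 10 (h): row=5 col=4 char='_'
After 11 (l): row=5 col=5 char='c'
After 12 (l): row=5 col=6 char='a'

Answer: 5,6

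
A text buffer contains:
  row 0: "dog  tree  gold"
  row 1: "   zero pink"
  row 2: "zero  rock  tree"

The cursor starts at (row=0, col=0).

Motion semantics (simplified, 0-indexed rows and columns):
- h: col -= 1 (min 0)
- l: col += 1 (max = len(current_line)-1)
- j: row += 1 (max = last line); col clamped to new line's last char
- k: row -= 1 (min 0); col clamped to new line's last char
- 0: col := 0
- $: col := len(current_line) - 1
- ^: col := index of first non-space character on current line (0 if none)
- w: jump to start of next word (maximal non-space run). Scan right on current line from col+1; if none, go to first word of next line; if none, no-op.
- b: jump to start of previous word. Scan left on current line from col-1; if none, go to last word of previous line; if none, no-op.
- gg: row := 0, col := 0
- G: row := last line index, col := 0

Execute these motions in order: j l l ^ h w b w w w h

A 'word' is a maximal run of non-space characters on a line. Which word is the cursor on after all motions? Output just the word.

After 1 (j): row=1 col=0 char='_'
After 2 (l): row=1 col=1 char='_'
After 3 (l): row=1 col=2 char='_'
After 4 (^): row=1 col=3 char='z'
After 5 (h): row=1 col=2 char='_'
After 6 (w): row=1 col=3 char='z'
After 7 (b): row=0 col=11 char='g'
After 8 (w): row=1 col=3 char='z'
After 9 (w): row=1 col=8 char='p'
After 10 (w): row=2 col=0 char='z'
After 11 (h): row=2 col=0 char='z'

Answer: zero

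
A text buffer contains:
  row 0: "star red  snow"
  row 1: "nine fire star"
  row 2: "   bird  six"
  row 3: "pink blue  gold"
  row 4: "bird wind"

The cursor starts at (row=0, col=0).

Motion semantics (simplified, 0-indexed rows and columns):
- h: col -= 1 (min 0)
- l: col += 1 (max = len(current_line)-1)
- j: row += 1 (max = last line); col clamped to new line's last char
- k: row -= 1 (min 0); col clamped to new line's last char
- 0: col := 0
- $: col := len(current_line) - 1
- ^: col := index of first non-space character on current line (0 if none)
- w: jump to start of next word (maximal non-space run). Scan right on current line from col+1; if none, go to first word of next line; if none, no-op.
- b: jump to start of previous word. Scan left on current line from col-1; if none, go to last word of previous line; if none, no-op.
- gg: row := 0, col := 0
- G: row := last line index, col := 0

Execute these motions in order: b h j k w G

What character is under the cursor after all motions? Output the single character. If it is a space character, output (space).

After 1 (b): row=0 col=0 char='s'
After 2 (h): row=0 col=0 char='s'
After 3 (j): row=1 col=0 char='n'
After 4 (k): row=0 col=0 char='s'
After 5 (w): row=0 col=5 char='r'
After 6 (G): row=4 col=0 char='b'

Answer: b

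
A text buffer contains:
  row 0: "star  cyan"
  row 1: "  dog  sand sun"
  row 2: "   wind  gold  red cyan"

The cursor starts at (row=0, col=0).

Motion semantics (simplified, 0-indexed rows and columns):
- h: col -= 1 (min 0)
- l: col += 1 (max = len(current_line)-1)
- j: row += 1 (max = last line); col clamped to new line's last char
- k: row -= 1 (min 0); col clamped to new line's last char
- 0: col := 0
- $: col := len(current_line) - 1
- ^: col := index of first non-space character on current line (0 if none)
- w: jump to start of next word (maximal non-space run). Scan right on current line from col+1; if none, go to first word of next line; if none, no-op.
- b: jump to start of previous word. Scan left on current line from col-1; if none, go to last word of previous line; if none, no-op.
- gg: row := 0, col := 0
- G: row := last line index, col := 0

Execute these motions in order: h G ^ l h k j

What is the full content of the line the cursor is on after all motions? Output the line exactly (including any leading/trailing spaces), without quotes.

After 1 (h): row=0 col=0 char='s'
After 2 (G): row=2 col=0 char='_'
After 3 (^): row=2 col=3 char='w'
After 4 (l): row=2 col=4 char='i'
After 5 (h): row=2 col=3 char='w'
After 6 (k): row=1 col=3 char='o'
After 7 (j): row=2 col=3 char='w'

Answer:    wind  gold  red cyan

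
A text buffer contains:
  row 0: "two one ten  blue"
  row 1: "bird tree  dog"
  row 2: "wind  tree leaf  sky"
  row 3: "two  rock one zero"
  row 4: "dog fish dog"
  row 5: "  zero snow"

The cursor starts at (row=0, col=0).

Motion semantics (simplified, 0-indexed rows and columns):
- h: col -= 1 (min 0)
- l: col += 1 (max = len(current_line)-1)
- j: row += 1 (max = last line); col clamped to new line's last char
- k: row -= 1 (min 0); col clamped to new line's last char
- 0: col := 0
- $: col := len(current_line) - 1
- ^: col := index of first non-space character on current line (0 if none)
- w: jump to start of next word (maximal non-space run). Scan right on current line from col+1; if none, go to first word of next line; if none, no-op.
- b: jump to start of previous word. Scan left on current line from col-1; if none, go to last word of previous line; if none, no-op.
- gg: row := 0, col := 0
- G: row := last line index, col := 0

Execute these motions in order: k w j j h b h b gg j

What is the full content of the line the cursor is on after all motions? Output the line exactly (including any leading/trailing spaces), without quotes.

After 1 (k): row=0 col=0 char='t'
After 2 (w): row=0 col=4 char='o'
After 3 (j): row=1 col=4 char='_'
After 4 (j): row=2 col=4 char='_'
After 5 (h): row=2 col=3 char='d'
After 6 (b): row=2 col=0 char='w'
After 7 (h): row=2 col=0 char='w'
After 8 (b): row=1 col=11 char='d'
After 9 (gg): row=0 col=0 char='t'
After 10 (j): row=1 col=0 char='b'

Answer: bird tree  dog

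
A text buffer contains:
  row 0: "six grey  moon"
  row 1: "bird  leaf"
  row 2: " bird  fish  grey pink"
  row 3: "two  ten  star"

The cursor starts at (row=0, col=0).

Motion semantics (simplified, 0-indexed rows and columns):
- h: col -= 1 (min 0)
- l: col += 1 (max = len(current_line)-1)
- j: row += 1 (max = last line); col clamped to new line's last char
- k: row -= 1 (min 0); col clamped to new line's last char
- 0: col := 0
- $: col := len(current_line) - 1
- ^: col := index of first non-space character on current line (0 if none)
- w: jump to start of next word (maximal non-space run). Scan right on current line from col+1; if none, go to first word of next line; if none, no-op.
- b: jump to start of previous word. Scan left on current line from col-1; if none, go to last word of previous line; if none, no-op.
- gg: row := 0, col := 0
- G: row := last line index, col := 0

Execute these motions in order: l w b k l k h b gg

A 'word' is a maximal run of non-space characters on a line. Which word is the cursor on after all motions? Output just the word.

Answer: six

Derivation:
After 1 (l): row=0 col=1 char='i'
After 2 (w): row=0 col=4 char='g'
After 3 (b): row=0 col=0 char='s'
After 4 (k): row=0 col=0 char='s'
After 5 (l): row=0 col=1 char='i'
After 6 (k): row=0 col=1 char='i'
After 7 (h): row=0 col=0 char='s'
After 8 (b): row=0 col=0 char='s'
After 9 (gg): row=0 col=0 char='s'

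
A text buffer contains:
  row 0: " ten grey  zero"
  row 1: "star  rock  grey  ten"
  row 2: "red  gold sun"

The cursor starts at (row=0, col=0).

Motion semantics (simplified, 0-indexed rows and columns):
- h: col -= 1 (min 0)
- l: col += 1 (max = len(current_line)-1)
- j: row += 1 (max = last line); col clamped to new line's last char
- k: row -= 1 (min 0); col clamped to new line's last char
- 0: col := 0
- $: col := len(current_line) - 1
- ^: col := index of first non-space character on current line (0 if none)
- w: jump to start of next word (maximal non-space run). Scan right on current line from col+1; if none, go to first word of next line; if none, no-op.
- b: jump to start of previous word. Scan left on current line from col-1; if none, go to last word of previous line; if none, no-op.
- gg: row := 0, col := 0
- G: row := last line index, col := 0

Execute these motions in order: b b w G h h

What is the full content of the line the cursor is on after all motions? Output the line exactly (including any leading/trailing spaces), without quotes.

Answer: red  gold sun

Derivation:
After 1 (b): row=0 col=0 char='_'
After 2 (b): row=0 col=0 char='_'
After 3 (w): row=0 col=1 char='t'
After 4 (G): row=2 col=0 char='r'
After 5 (h): row=2 col=0 char='r'
After 6 (h): row=2 col=0 char='r'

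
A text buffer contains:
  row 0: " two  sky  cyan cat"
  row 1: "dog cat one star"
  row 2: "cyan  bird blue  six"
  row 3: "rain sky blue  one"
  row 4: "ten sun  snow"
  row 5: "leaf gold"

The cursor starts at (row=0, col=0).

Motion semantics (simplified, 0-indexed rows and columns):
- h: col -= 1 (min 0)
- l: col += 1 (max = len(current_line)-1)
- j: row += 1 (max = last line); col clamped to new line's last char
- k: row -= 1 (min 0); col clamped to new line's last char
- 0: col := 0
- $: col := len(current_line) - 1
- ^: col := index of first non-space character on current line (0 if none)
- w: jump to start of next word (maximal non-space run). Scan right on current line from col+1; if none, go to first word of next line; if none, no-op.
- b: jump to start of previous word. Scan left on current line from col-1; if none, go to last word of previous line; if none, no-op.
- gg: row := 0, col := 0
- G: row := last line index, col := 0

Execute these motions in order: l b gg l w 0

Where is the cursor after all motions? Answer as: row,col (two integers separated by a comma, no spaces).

After 1 (l): row=0 col=1 char='t'
After 2 (b): row=0 col=1 char='t'
After 3 (gg): row=0 col=0 char='_'
After 4 (l): row=0 col=1 char='t'
After 5 (w): row=0 col=6 char='s'
After 6 (0): row=0 col=0 char='_'

Answer: 0,0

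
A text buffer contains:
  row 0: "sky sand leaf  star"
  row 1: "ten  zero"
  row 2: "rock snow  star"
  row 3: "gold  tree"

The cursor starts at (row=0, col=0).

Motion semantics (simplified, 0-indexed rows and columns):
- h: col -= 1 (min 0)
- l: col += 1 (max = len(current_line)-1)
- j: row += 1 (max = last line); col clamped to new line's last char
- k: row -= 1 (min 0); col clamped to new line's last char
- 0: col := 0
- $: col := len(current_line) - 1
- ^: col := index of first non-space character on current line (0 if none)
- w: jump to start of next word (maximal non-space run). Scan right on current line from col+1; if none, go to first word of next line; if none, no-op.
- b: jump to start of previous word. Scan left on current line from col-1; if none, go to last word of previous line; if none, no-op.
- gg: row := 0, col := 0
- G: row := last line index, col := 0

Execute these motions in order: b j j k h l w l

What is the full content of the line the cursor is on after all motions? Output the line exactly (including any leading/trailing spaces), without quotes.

After 1 (b): row=0 col=0 char='s'
After 2 (j): row=1 col=0 char='t'
After 3 (j): row=2 col=0 char='r'
After 4 (k): row=1 col=0 char='t'
After 5 (h): row=1 col=0 char='t'
After 6 (l): row=1 col=1 char='e'
After 7 (w): row=1 col=5 char='z'
After 8 (l): row=1 col=6 char='e'

Answer: ten  zero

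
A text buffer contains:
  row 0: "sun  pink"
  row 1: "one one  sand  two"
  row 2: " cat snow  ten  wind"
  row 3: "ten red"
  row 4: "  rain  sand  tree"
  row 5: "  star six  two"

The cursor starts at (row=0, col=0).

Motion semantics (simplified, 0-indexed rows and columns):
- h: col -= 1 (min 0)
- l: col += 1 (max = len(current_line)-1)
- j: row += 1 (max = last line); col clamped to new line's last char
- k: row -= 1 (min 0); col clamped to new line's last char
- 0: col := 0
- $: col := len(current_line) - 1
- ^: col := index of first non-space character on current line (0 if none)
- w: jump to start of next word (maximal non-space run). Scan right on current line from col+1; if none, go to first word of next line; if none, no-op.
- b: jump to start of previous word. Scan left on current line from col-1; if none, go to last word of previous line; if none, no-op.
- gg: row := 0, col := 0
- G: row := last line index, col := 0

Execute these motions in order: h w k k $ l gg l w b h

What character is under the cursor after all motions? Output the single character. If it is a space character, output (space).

Answer: s

Derivation:
After 1 (h): row=0 col=0 char='s'
After 2 (w): row=0 col=5 char='p'
After 3 (k): row=0 col=5 char='p'
After 4 (k): row=0 col=5 char='p'
After 5 ($): row=0 col=8 char='k'
After 6 (l): row=0 col=8 char='k'
After 7 (gg): row=0 col=0 char='s'
After 8 (l): row=0 col=1 char='u'
After 9 (w): row=0 col=5 char='p'
After 10 (b): row=0 col=0 char='s'
After 11 (h): row=0 col=0 char='s'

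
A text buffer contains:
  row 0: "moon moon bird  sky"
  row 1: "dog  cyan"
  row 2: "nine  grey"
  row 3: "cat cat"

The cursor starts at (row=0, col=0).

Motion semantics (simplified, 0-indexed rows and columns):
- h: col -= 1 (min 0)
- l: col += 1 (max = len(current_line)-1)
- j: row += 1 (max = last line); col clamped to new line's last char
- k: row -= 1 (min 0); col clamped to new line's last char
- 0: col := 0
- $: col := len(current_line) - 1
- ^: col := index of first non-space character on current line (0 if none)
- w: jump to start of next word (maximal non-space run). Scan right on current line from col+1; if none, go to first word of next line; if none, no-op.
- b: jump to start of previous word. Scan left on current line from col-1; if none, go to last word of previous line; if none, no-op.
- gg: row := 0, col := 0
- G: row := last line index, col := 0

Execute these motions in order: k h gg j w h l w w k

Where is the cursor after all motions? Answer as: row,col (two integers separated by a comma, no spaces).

Answer: 1,6

Derivation:
After 1 (k): row=0 col=0 char='m'
After 2 (h): row=0 col=0 char='m'
After 3 (gg): row=0 col=0 char='m'
After 4 (j): row=1 col=0 char='d'
After 5 (w): row=1 col=5 char='c'
After 6 (h): row=1 col=4 char='_'
After 7 (l): row=1 col=5 char='c'
After 8 (w): row=2 col=0 char='n'
After 9 (w): row=2 col=6 char='g'
After 10 (k): row=1 col=6 char='y'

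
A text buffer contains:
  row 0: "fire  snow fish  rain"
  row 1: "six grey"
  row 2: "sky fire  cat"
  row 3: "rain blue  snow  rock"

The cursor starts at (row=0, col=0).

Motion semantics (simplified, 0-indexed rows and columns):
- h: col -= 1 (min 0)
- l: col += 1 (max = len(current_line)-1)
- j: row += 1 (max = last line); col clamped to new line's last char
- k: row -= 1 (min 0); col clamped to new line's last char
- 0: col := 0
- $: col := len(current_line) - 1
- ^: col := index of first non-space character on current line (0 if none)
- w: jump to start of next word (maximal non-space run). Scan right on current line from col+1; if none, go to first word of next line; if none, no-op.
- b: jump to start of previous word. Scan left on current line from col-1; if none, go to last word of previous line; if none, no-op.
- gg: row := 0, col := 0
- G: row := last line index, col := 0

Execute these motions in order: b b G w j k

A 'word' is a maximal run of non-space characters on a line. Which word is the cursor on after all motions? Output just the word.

Answer: fire

Derivation:
After 1 (b): row=0 col=0 char='f'
After 2 (b): row=0 col=0 char='f'
After 3 (G): row=3 col=0 char='r'
After 4 (w): row=3 col=5 char='b'
After 5 (j): row=3 col=5 char='b'
After 6 (k): row=2 col=5 char='i'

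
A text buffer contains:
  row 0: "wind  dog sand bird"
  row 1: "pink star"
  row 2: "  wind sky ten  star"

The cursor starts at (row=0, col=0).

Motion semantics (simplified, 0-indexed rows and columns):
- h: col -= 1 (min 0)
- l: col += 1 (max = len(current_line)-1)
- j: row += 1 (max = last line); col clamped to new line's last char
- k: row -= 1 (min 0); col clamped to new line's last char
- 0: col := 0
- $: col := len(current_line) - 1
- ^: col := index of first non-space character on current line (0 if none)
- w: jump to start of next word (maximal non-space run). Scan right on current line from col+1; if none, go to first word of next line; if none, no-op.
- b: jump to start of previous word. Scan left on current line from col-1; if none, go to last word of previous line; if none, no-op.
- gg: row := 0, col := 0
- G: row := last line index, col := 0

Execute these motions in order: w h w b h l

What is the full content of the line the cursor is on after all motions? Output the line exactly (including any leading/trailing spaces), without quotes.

Answer: wind  dog sand bird

Derivation:
After 1 (w): row=0 col=6 char='d'
After 2 (h): row=0 col=5 char='_'
After 3 (w): row=0 col=6 char='d'
After 4 (b): row=0 col=0 char='w'
After 5 (h): row=0 col=0 char='w'
After 6 (l): row=0 col=1 char='i'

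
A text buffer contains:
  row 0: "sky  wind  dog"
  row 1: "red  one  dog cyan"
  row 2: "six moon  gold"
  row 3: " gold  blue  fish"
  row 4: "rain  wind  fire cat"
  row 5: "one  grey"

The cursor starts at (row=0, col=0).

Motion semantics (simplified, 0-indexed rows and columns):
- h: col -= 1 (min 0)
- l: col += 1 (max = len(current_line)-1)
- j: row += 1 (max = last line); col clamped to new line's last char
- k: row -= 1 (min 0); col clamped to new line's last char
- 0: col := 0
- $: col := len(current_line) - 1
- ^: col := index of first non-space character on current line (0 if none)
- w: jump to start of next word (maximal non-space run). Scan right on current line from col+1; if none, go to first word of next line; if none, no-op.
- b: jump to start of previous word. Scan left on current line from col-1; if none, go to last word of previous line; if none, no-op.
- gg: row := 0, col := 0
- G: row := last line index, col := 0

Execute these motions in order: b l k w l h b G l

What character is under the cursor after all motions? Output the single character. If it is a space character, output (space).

Answer: n

Derivation:
After 1 (b): row=0 col=0 char='s'
After 2 (l): row=0 col=1 char='k'
After 3 (k): row=0 col=1 char='k'
After 4 (w): row=0 col=5 char='w'
After 5 (l): row=0 col=6 char='i'
After 6 (h): row=0 col=5 char='w'
After 7 (b): row=0 col=0 char='s'
After 8 (G): row=5 col=0 char='o'
After 9 (l): row=5 col=1 char='n'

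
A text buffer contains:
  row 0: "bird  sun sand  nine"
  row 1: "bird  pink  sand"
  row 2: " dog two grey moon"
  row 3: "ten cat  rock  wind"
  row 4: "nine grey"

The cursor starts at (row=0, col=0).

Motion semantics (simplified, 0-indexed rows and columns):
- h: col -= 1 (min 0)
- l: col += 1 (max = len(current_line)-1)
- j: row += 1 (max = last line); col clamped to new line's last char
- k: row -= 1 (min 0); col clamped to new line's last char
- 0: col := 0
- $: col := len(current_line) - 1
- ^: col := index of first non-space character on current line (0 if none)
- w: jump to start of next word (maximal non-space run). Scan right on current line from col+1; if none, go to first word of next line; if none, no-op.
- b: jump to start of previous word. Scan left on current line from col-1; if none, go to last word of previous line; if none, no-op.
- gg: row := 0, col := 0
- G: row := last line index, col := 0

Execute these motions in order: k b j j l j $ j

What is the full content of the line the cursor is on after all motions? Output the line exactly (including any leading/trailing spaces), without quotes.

Answer: nine grey

Derivation:
After 1 (k): row=0 col=0 char='b'
After 2 (b): row=0 col=0 char='b'
After 3 (j): row=1 col=0 char='b'
After 4 (j): row=2 col=0 char='_'
After 5 (l): row=2 col=1 char='d'
After 6 (j): row=3 col=1 char='e'
After 7 ($): row=3 col=18 char='d'
After 8 (j): row=4 col=8 char='y'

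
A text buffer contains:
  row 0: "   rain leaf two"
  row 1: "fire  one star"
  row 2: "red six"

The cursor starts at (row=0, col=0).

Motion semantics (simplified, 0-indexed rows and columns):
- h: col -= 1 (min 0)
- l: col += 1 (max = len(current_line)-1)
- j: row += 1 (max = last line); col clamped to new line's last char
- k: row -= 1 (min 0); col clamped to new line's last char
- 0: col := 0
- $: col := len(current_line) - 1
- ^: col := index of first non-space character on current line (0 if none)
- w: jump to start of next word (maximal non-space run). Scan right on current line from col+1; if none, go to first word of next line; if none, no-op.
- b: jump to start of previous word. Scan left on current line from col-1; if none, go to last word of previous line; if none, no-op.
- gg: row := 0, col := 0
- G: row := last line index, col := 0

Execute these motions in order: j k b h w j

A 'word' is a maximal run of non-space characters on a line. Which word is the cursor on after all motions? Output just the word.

After 1 (j): row=1 col=0 char='f'
After 2 (k): row=0 col=0 char='_'
After 3 (b): row=0 col=0 char='_'
After 4 (h): row=0 col=0 char='_'
After 5 (w): row=0 col=3 char='r'
After 6 (j): row=1 col=3 char='e'

Answer: fire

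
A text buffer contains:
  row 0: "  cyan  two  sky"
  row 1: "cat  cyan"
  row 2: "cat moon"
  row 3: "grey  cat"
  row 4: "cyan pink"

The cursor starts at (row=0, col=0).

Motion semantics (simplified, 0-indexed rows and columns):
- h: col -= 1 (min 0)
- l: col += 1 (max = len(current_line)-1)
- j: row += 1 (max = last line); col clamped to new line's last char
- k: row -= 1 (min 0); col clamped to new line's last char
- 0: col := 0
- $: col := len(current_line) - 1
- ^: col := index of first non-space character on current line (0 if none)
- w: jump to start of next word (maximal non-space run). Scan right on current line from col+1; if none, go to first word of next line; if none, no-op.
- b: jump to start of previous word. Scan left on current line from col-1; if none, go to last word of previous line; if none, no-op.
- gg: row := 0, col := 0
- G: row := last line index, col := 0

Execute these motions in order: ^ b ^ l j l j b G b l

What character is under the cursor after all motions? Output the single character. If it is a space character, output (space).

Answer: a

Derivation:
After 1 (^): row=0 col=2 char='c'
After 2 (b): row=0 col=2 char='c'
After 3 (^): row=0 col=2 char='c'
After 4 (l): row=0 col=3 char='y'
After 5 (j): row=1 col=3 char='_'
After 6 (l): row=1 col=4 char='_'
After 7 (j): row=2 col=4 char='m'
After 8 (b): row=2 col=0 char='c'
After 9 (G): row=4 col=0 char='c'
After 10 (b): row=3 col=6 char='c'
After 11 (l): row=3 col=7 char='a'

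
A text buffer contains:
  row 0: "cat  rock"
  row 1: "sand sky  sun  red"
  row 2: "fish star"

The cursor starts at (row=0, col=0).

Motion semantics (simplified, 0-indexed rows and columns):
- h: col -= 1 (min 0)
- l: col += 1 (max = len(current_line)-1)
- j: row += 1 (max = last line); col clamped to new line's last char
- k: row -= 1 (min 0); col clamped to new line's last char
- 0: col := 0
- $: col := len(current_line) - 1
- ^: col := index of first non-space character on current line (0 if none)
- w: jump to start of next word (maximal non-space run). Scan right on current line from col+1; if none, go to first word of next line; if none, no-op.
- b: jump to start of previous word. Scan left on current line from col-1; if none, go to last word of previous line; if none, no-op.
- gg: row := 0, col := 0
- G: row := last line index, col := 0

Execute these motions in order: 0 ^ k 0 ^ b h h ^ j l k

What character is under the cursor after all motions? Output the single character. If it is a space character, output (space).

Answer: a

Derivation:
After 1 (0): row=0 col=0 char='c'
After 2 (^): row=0 col=0 char='c'
After 3 (k): row=0 col=0 char='c'
After 4 (0): row=0 col=0 char='c'
After 5 (^): row=0 col=0 char='c'
After 6 (b): row=0 col=0 char='c'
After 7 (h): row=0 col=0 char='c'
After 8 (h): row=0 col=0 char='c'
After 9 (^): row=0 col=0 char='c'
After 10 (j): row=1 col=0 char='s'
After 11 (l): row=1 col=1 char='a'
After 12 (k): row=0 col=1 char='a'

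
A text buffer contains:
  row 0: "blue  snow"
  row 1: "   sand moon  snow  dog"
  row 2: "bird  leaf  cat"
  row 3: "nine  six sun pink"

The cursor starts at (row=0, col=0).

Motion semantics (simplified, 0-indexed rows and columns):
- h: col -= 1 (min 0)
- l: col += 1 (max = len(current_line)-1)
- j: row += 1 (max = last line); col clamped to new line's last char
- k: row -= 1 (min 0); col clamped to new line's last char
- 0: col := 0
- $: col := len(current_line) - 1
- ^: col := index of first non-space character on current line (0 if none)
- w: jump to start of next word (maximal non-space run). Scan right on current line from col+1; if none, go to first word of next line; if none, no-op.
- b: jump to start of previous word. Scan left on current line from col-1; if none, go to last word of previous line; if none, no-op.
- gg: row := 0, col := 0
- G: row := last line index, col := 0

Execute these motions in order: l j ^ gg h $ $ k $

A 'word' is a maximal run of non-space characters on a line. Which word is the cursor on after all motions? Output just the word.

After 1 (l): row=0 col=1 char='l'
After 2 (j): row=1 col=1 char='_'
After 3 (^): row=1 col=3 char='s'
After 4 (gg): row=0 col=0 char='b'
After 5 (h): row=0 col=0 char='b'
After 6 ($): row=0 col=9 char='w'
After 7 ($): row=0 col=9 char='w'
After 8 (k): row=0 col=9 char='w'
After 9 ($): row=0 col=9 char='w'

Answer: snow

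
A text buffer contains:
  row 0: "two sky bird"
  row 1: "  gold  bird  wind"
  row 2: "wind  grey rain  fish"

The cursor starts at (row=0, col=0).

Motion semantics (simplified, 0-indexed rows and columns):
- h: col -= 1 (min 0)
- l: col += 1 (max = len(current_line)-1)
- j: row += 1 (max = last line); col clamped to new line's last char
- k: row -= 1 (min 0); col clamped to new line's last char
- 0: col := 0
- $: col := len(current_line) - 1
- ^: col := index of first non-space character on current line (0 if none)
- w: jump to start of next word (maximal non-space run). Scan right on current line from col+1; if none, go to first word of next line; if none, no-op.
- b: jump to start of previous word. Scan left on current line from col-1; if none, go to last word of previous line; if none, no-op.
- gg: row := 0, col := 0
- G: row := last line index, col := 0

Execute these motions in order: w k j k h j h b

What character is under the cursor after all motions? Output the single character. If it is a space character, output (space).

After 1 (w): row=0 col=4 char='s'
After 2 (k): row=0 col=4 char='s'
After 3 (j): row=1 col=4 char='l'
After 4 (k): row=0 col=4 char='s'
After 5 (h): row=0 col=3 char='_'
After 6 (j): row=1 col=3 char='o'
After 7 (h): row=1 col=2 char='g'
After 8 (b): row=0 col=8 char='b'

Answer: b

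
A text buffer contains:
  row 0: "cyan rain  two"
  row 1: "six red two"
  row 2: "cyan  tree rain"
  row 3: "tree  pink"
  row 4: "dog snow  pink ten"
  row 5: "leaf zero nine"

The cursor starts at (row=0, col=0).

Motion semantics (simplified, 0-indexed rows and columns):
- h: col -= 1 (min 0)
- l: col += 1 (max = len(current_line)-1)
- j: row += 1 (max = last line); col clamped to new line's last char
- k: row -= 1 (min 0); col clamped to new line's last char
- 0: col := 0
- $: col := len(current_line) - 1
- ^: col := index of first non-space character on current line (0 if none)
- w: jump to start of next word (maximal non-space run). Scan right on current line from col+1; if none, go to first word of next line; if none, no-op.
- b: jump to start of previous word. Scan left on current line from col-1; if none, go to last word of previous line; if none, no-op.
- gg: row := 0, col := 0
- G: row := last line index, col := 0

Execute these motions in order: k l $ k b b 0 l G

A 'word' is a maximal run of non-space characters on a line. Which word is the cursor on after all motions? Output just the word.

After 1 (k): row=0 col=0 char='c'
After 2 (l): row=0 col=1 char='y'
After 3 ($): row=0 col=13 char='o'
After 4 (k): row=0 col=13 char='o'
After 5 (b): row=0 col=11 char='t'
After 6 (b): row=0 col=5 char='r'
After 7 (0): row=0 col=0 char='c'
After 8 (l): row=0 col=1 char='y'
After 9 (G): row=5 col=0 char='l'

Answer: leaf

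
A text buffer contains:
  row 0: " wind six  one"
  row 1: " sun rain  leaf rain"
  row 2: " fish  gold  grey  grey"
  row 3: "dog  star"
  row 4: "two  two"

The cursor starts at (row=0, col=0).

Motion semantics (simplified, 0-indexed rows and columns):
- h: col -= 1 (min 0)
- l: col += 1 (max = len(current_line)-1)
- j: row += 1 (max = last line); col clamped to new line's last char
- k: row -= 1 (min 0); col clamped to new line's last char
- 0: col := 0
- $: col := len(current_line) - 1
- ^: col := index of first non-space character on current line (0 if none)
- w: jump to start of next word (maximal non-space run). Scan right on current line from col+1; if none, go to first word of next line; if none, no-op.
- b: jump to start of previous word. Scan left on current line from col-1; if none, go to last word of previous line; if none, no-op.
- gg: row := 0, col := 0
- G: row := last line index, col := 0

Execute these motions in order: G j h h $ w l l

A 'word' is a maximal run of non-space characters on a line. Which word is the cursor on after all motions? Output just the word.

Answer: two

Derivation:
After 1 (G): row=4 col=0 char='t'
After 2 (j): row=4 col=0 char='t'
After 3 (h): row=4 col=0 char='t'
After 4 (h): row=4 col=0 char='t'
After 5 ($): row=4 col=7 char='o'
After 6 (w): row=4 col=7 char='o'
After 7 (l): row=4 col=7 char='o'
After 8 (l): row=4 col=7 char='o'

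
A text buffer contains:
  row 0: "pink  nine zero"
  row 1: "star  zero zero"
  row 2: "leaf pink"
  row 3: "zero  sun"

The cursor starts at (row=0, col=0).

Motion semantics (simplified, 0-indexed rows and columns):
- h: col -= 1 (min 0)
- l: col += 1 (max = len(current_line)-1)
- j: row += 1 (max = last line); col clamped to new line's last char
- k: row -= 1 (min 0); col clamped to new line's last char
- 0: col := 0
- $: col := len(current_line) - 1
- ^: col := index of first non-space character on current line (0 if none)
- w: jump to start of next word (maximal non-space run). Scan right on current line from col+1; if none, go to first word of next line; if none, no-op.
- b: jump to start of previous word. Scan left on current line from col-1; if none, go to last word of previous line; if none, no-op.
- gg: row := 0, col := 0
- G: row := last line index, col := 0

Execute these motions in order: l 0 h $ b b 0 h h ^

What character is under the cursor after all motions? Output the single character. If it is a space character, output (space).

Answer: p

Derivation:
After 1 (l): row=0 col=1 char='i'
After 2 (0): row=0 col=0 char='p'
After 3 (h): row=0 col=0 char='p'
After 4 ($): row=0 col=14 char='o'
After 5 (b): row=0 col=11 char='z'
After 6 (b): row=0 col=6 char='n'
After 7 (0): row=0 col=0 char='p'
After 8 (h): row=0 col=0 char='p'
After 9 (h): row=0 col=0 char='p'
After 10 (^): row=0 col=0 char='p'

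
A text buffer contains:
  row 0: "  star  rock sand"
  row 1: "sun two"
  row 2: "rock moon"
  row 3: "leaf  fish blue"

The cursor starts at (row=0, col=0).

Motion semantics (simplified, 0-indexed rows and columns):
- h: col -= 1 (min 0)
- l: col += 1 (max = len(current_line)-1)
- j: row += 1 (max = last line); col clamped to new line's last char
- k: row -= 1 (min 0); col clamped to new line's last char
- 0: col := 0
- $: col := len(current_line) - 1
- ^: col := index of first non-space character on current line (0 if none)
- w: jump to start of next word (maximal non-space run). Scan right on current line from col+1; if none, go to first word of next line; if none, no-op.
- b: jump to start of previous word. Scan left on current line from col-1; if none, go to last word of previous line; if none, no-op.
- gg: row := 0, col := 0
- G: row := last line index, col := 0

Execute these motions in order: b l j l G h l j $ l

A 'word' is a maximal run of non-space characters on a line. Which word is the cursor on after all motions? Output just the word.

Answer: blue

Derivation:
After 1 (b): row=0 col=0 char='_'
After 2 (l): row=0 col=1 char='_'
After 3 (j): row=1 col=1 char='u'
After 4 (l): row=1 col=2 char='n'
After 5 (G): row=3 col=0 char='l'
After 6 (h): row=3 col=0 char='l'
After 7 (l): row=3 col=1 char='e'
After 8 (j): row=3 col=1 char='e'
After 9 ($): row=3 col=14 char='e'
After 10 (l): row=3 col=14 char='e'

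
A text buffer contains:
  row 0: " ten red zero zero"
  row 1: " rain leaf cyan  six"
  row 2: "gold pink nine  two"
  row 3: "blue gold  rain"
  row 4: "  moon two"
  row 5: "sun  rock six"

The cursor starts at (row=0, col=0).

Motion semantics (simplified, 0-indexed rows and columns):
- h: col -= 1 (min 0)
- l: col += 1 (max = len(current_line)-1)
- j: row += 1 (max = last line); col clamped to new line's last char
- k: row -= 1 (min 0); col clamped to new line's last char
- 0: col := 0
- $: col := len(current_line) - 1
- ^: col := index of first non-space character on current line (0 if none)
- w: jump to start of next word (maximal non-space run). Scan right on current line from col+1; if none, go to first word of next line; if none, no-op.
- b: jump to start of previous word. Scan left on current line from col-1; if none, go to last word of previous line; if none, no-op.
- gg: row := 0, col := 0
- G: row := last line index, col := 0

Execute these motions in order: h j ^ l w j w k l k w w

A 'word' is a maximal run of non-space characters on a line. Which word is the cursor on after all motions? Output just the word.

After 1 (h): row=0 col=0 char='_'
After 2 (j): row=1 col=0 char='_'
After 3 (^): row=1 col=1 char='r'
After 4 (l): row=1 col=2 char='a'
After 5 (w): row=1 col=6 char='l'
After 6 (j): row=2 col=6 char='i'
After 7 (w): row=2 col=10 char='n'
After 8 (k): row=1 col=10 char='_'
After 9 (l): row=1 col=11 char='c'
After 10 (k): row=0 col=11 char='r'
After 11 (w): row=0 col=14 char='z'
After 12 (w): row=1 col=1 char='r'

Answer: rain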